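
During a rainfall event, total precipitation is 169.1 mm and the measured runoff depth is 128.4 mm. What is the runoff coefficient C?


The runoff coefficient C = runoff depth / rainfall depth.
C = 128.4 / 169.1
  = 0.7593.

0.7593


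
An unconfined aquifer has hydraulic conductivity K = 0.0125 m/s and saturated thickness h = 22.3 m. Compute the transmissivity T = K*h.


Transmissivity is defined as T = K * h.
T = 0.0125 * 22.3
  = 0.2787 m^2/s.

0.2787


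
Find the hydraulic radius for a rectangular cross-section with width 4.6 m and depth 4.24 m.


For a rectangular section:
Flow area A = b * y = 4.6 * 4.24 = 19.5 m^2.
Wetted perimeter P = b + 2y = 4.6 + 2*4.24 = 13.08 m.
Hydraulic radius R = A/P = 19.5 / 13.08 = 1.4911 m.

1.4911


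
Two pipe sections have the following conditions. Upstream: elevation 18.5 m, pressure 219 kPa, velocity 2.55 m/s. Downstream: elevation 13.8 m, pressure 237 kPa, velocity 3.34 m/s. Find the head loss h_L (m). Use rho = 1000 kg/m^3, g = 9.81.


Total head at each section: H = z + p/(rho*g) + V^2/(2g).
H1 = 18.5 + 219*1000/(1000*9.81) + 2.55^2/(2*9.81)
   = 18.5 + 22.324 + 0.3314
   = 41.156 m.
H2 = 13.8 + 237*1000/(1000*9.81) + 3.34^2/(2*9.81)
   = 13.8 + 24.159 + 0.5686
   = 38.528 m.
h_L = H1 - H2 = 41.156 - 38.528 = 2.628 m.

2.628


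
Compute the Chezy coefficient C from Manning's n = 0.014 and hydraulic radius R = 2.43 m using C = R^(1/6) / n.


The Chezy coefficient relates to Manning's n through C = R^(1/6) / n.
R^(1/6) = 2.43^(1/6) = 1.159492.
C = 1.159492 / 0.014 = 82.82 m^(1/2)/s.

82.82


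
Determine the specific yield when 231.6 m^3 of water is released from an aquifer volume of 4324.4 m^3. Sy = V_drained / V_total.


Specific yield Sy = Volume drained / Total volume.
Sy = 231.6 / 4324.4
   = 0.0536.

0.0536


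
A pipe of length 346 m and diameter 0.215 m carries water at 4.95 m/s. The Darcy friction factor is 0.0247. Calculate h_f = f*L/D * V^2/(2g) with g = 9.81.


Darcy-Weisbach equation: h_f = f * (L/D) * V^2/(2g).
f * L/D = 0.0247 * 346/0.215 = 39.7498.
V^2/(2g) = 4.95^2 / (2*9.81) = 24.5025 / 19.62 = 1.2489 m.
h_f = 39.7498 * 1.2489 = 49.642 m.

49.642


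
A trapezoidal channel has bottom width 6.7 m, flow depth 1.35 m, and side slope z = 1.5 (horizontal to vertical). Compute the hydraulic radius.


For a trapezoidal section with side slope z:
A = (b + z*y)*y = (6.7 + 1.5*1.35)*1.35 = 11.779 m^2.
P = b + 2*y*sqrt(1 + z^2) = 6.7 + 2*1.35*sqrt(1 + 1.5^2) = 11.567 m.
R = A/P = 11.779 / 11.567 = 1.0183 m.

1.0183


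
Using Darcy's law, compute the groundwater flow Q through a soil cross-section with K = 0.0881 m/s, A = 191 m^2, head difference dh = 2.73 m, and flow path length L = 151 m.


Darcy's law: Q = K * A * i, where i = dh/L.
Hydraulic gradient i = 2.73 / 151 = 0.018079.
Q = 0.0881 * 191 * 0.018079
  = 0.3042 m^3/s.

0.3042


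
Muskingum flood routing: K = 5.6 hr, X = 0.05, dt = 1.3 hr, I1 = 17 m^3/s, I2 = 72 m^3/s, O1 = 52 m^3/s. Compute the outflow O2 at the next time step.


Muskingum coefficients:
denom = 2*K*(1-X) + dt = 2*5.6*(1-0.05) + 1.3 = 11.94.
C0 = (dt - 2*K*X)/denom = (1.3 - 2*5.6*0.05)/11.94 = 0.062.
C1 = (dt + 2*K*X)/denom = (1.3 + 2*5.6*0.05)/11.94 = 0.1558.
C2 = (2*K*(1-X) - dt)/denom = 0.7822.
O2 = C0*I2 + C1*I1 + C2*O1
   = 0.062*72 + 0.1558*17 + 0.7822*52
   = 47.79 m^3/s.

47.79


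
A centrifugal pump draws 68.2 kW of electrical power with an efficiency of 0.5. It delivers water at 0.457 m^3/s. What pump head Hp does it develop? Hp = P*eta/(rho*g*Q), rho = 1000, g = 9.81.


Pump head formula: Hp = P * eta / (rho * g * Q).
Numerator: P * eta = 68.2 * 1000 * 0.5 = 34100.0 W.
Denominator: rho * g * Q = 1000 * 9.81 * 0.457 = 4483.17.
Hp = 34100.0 / 4483.17 = 7.61 m.

7.61


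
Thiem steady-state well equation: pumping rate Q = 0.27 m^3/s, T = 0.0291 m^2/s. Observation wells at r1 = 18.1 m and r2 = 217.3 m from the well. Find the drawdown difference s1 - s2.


Thiem equation: s1 - s2 = Q/(2*pi*T) * ln(r2/r1).
ln(r2/r1) = ln(217.3/18.1) = 2.4854.
Q/(2*pi*T) = 0.27 / (2*pi*0.0291) = 0.27 / 0.1828 = 1.4767.
s1 - s2 = 1.4767 * 2.4854 = 3.6701 m.

3.6701


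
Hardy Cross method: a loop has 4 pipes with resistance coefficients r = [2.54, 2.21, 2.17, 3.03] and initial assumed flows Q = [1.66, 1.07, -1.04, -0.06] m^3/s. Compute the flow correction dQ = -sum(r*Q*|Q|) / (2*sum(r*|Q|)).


Numerator terms (r*Q*|Q|): 2.54*1.66*|1.66| = 6.9992; 2.21*1.07*|1.07| = 2.5302; 2.17*-1.04*|-1.04| = -2.3471; 3.03*-0.06*|-0.06| = -0.0109.
Sum of numerator = 7.1715.
Denominator terms (r*|Q|): 2.54*|1.66| = 4.2164; 2.21*|1.07| = 2.3647; 2.17*|-1.04| = 2.2568; 3.03*|-0.06| = 0.1818.
2 * sum of denominator = 2 * 9.0197 = 18.0394.
dQ = -7.1715 / 18.0394 = -0.3975 m^3/s.

-0.3975


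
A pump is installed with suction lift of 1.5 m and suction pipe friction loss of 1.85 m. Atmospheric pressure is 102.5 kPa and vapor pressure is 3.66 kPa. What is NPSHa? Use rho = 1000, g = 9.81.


NPSHa = p_atm/(rho*g) - z_s - hf_s - p_vap/(rho*g).
p_atm/(rho*g) = 102.5*1000 / (1000*9.81) = 10.449 m.
p_vap/(rho*g) = 3.66*1000 / (1000*9.81) = 0.373 m.
NPSHa = 10.449 - 1.5 - 1.85 - 0.373
      = 6.73 m.

6.73


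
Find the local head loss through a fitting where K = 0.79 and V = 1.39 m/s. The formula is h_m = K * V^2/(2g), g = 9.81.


Minor loss formula: h_m = K * V^2/(2g).
V^2 = 1.39^2 = 1.9321.
V^2/(2g) = 1.9321 / 19.62 = 0.0985 m.
h_m = 0.79 * 0.0985 = 0.0778 m.

0.0778


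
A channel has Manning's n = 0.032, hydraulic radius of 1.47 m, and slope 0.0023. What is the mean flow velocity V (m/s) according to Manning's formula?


Manning's equation gives V = (1/n) * R^(2/3) * S^(1/2).
First, compute R^(2/3) = 1.47^(2/3) = 1.2928.
Next, S^(1/2) = 0.0023^(1/2) = 0.047958.
Then 1/n = 1/0.032 = 31.25.
V = 31.25 * 1.2928 * 0.047958 = 1.9376 m/s.

1.9376


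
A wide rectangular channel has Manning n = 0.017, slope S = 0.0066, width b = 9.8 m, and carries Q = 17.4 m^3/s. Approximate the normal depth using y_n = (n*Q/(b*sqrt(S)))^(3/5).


We use the wide-channel approximation y_n = (n*Q/(b*sqrt(S)))^(3/5).
sqrt(S) = sqrt(0.0066) = 0.08124.
Numerator: n*Q = 0.017 * 17.4 = 0.2958.
Denominator: b*sqrt(S) = 9.8 * 0.08124 = 0.796152.
arg = 0.3715.
y_n = 0.3715^(3/5) = 0.5521 m.

0.5521


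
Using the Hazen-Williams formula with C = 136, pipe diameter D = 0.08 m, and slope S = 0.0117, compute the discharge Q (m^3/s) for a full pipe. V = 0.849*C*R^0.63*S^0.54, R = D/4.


For a full circular pipe, R = D/4 = 0.08/4 = 0.02 m.
V = 0.849 * 136 * 0.02^0.63 * 0.0117^0.54
  = 0.849 * 136 * 0.085045 * 0.090536
  = 0.889 m/s.
Pipe area A = pi*D^2/4 = pi*0.08^2/4 = 0.005 m^2.
Q = A * V = 0.005 * 0.889 = 0.0045 m^3/s.

0.0045


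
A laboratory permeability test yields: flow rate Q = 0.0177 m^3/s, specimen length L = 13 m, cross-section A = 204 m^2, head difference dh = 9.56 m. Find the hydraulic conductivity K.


From K = Q*L / (A*dh):
Numerator: Q*L = 0.0177 * 13 = 0.2301.
Denominator: A*dh = 204 * 9.56 = 1950.24.
K = 0.2301 / 1950.24 = 0.000118 m/s.

0.000118


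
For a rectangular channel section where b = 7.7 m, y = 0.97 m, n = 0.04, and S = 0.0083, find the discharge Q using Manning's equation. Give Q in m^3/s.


For a rectangular channel, the cross-sectional area A = b * y = 7.7 * 0.97 = 7.47 m^2.
The wetted perimeter P = b + 2y = 7.7 + 2*0.97 = 9.64 m.
Hydraulic radius R = A/P = 7.47/9.64 = 0.7748 m.
Velocity V = (1/n)*R^(2/3)*S^(1/2) = (1/0.04)*0.7748^(2/3)*0.0083^(1/2) = 1.9213 m/s.
Discharge Q = A * V = 7.47 * 1.9213 = 14.35 m^3/s.

14.35


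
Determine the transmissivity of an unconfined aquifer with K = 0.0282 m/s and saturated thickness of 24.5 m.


Transmissivity is defined as T = K * h.
T = 0.0282 * 24.5
  = 0.6909 m^2/s.

0.6909


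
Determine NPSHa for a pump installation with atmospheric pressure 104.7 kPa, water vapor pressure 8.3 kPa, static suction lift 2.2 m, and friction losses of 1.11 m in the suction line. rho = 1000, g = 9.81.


NPSHa = p_atm/(rho*g) - z_s - hf_s - p_vap/(rho*g).
p_atm/(rho*g) = 104.7*1000 / (1000*9.81) = 10.673 m.
p_vap/(rho*g) = 8.3*1000 / (1000*9.81) = 0.846 m.
NPSHa = 10.673 - 2.2 - 1.11 - 0.846
      = 6.52 m.

6.52


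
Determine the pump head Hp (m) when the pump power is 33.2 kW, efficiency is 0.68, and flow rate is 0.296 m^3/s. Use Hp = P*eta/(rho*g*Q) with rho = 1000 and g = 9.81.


Pump head formula: Hp = P * eta / (rho * g * Q).
Numerator: P * eta = 33.2 * 1000 * 0.68 = 22576.0 W.
Denominator: rho * g * Q = 1000 * 9.81 * 0.296 = 2903.76.
Hp = 22576.0 / 2903.76 = 7.77 m.

7.77


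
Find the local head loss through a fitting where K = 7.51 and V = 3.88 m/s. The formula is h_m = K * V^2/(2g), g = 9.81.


Minor loss formula: h_m = K * V^2/(2g).
V^2 = 3.88^2 = 15.0544.
V^2/(2g) = 15.0544 / 19.62 = 0.7673 m.
h_m = 7.51 * 0.7673 = 5.7624 m.

5.7624


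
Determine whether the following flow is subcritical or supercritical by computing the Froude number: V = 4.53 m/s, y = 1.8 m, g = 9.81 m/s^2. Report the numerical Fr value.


The Froude number is defined as Fr = V / sqrt(g*y).
g*y = 9.81 * 1.8 = 17.658.
sqrt(g*y) = sqrt(17.658) = 4.2021.
Fr = 4.53 / 4.2021 = 1.078.
Since Fr > 1, the flow is supercritical.

1.078


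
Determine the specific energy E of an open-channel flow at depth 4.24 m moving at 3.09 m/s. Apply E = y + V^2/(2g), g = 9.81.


Specific energy E = y + V^2/(2g).
Velocity head = V^2/(2g) = 3.09^2 / (2*9.81) = 9.5481 / 19.62 = 0.4867 m.
E = 4.24 + 0.4867 = 4.7267 m.

4.7267


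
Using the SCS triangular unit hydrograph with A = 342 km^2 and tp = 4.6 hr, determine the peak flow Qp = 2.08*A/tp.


SCS formula: Qp = 2.08 * A / tp.
Qp = 2.08 * 342 / 4.6
   = 711.36 / 4.6
   = 154.64 m^3/s per cm.

154.64


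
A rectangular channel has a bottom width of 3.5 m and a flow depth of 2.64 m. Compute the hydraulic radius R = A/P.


For a rectangular section:
Flow area A = b * y = 3.5 * 2.64 = 9.24 m^2.
Wetted perimeter P = b + 2y = 3.5 + 2*2.64 = 8.78 m.
Hydraulic radius R = A/P = 9.24 / 8.78 = 1.0524 m.

1.0524


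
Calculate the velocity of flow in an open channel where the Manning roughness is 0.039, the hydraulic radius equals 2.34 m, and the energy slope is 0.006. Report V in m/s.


Manning's equation gives V = (1/n) * R^(2/3) * S^(1/2).
First, compute R^(2/3) = 2.34^(2/3) = 1.7626.
Next, S^(1/2) = 0.006^(1/2) = 0.07746.
Then 1/n = 1/0.039 = 25.64.
V = 25.64 * 1.7626 * 0.07746 = 3.5007 m/s.

3.5007


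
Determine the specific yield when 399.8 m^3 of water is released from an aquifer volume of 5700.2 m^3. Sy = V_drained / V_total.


Specific yield Sy = Volume drained / Total volume.
Sy = 399.8 / 5700.2
   = 0.0701.

0.0701


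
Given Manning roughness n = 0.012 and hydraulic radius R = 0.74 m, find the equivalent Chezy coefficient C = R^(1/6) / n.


The Chezy coefficient relates to Manning's n through C = R^(1/6) / n.
R^(1/6) = 0.74^(1/6) = 0.951054.
C = 0.951054 / 0.012 = 79.25 m^(1/2)/s.

79.25


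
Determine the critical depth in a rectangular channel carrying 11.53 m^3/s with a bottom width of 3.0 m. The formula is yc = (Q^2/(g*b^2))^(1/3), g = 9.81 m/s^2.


Using yc = (Q^2 / (g * b^2))^(1/3):
Q^2 = 11.53^2 = 132.94.
g * b^2 = 9.81 * 3.0^2 = 9.81 * 9.0 = 88.29.
Q^2 / (g*b^2) = 132.94 / 88.29 = 1.5057.
yc = 1.5057^(1/3) = 1.1462 m.

1.1462


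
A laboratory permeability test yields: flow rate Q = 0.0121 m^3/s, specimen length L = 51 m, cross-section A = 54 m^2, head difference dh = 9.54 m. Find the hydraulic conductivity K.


From K = Q*L / (A*dh):
Numerator: Q*L = 0.0121 * 51 = 0.6171.
Denominator: A*dh = 54 * 9.54 = 515.16.
K = 0.6171 / 515.16 = 0.001198 m/s.

0.001198


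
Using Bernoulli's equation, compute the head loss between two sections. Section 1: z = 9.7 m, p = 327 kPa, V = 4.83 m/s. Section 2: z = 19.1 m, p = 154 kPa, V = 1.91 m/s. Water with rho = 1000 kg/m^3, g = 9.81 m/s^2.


Total head at each section: H = z + p/(rho*g) + V^2/(2g).
H1 = 9.7 + 327*1000/(1000*9.81) + 4.83^2/(2*9.81)
   = 9.7 + 33.333 + 1.189
   = 44.222 m.
H2 = 19.1 + 154*1000/(1000*9.81) + 1.91^2/(2*9.81)
   = 19.1 + 15.698 + 0.1859
   = 34.984 m.
h_L = H1 - H2 = 44.222 - 34.984 = 9.238 m.

9.238


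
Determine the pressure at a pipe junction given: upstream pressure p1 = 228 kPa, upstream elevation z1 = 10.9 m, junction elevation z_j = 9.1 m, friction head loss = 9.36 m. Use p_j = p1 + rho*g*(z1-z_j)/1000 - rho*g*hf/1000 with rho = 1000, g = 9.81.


Junction pressure: p_j = p1 + rho*g*(z1 - z_j)/1000 - rho*g*hf/1000.
Elevation term = 1000*9.81*(10.9 - 9.1)/1000 = 17.658 kPa.
Friction term = 1000*9.81*9.36/1000 = 91.822 kPa.
p_j = 228 + 17.658 - 91.822 = 153.84 kPa.

153.84


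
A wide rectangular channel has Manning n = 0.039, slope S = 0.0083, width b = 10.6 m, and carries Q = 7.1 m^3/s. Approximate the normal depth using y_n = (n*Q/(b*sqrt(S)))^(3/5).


We use the wide-channel approximation y_n = (n*Q/(b*sqrt(S)))^(3/5).
sqrt(S) = sqrt(0.0083) = 0.091104.
Numerator: n*Q = 0.039 * 7.1 = 0.2769.
Denominator: b*sqrt(S) = 10.6 * 0.091104 = 0.965702.
arg = 0.2867.
y_n = 0.2867^(3/5) = 0.4726 m.

0.4726


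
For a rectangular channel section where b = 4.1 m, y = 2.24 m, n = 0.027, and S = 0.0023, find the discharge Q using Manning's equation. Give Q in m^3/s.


For a rectangular channel, the cross-sectional area A = b * y = 4.1 * 2.24 = 9.18 m^2.
The wetted perimeter P = b + 2y = 4.1 + 2*2.24 = 8.58 m.
Hydraulic radius R = A/P = 9.18/8.58 = 1.0704 m.
Velocity V = (1/n)*R^(2/3)*S^(1/2) = (1/0.027)*1.0704^(2/3)*0.0023^(1/2) = 1.8586 m/s.
Discharge Q = A * V = 9.18 * 1.8586 = 17.07 m^3/s.

17.07


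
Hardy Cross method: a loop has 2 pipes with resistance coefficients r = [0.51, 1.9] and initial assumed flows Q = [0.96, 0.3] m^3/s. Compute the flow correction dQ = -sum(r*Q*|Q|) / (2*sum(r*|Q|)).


Numerator terms (r*Q*|Q|): 0.51*0.96*|0.96| = 0.47; 1.9*0.3*|0.3| = 0.171.
Sum of numerator = 0.641.
Denominator terms (r*|Q|): 0.51*|0.96| = 0.4896; 1.9*|0.3| = 0.57.
2 * sum of denominator = 2 * 1.0596 = 2.1192.
dQ = -0.641 / 2.1192 = -0.3025 m^3/s.

-0.3025


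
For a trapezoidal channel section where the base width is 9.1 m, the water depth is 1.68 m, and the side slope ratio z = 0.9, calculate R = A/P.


For a trapezoidal section with side slope z:
A = (b + z*y)*y = (9.1 + 0.9*1.68)*1.68 = 17.828 m^2.
P = b + 2*y*sqrt(1 + z^2) = 9.1 + 2*1.68*sqrt(1 + 0.9^2) = 13.62 m.
R = A/P = 17.828 / 13.62 = 1.3089 m.

1.3089


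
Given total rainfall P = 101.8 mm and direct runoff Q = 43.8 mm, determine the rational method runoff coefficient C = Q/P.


The runoff coefficient C = runoff depth / rainfall depth.
C = 43.8 / 101.8
  = 0.4303.

0.4303


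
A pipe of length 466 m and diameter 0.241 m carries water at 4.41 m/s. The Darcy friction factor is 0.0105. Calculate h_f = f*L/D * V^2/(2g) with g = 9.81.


Darcy-Weisbach equation: h_f = f * (L/D) * V^2/(2g).
f * L/D = 0.0105 * 466/0.241 = 20.3029.
V^2/(2g) = 4.41^2 / (2*9.81) = 19.4481 / 19.62 = 0.9912 m.
h_f = 20.3029 * 0.9912 = 20.125 m.

20.125


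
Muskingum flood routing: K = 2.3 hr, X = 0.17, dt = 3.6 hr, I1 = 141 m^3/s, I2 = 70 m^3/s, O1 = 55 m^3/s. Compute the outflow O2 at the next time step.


Muskingum coefficients:
denom = 2*K*(1-X) + dt = 2*2.3*(1-0.17) + 3.6 = 7.418.
C0 = (dt - 2*K*X)/denom = (3.6 - 2*2.3*0.17)/7.418 = 0.3799.
C1 = (dt + 2*K*X)/denom = (3.6 + 2*2.3*0.17)/7.418 = 0.5907.
C2 = (2*K*(1-X) - dt)/denom = 0.0294.
O2 = C0*I2 + C1*I1 + C2*O1
   = 0.3799*70 + 0.5907*141 + 0.0294*55
   = 111.5 m^3/s.

111.5


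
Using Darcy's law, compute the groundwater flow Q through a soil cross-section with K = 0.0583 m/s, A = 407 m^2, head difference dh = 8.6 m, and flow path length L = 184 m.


Darcy's law: Q = K * A * i, where i = dh/L.
Hydraulic gradient i = 8.6 / 184 = 0.046739.
Q = 0.0583 * 407 * 0.046739
  = 1.109 m^3/s.

1.109


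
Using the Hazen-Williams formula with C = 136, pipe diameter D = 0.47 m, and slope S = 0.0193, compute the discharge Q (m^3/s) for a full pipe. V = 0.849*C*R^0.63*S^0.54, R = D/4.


For a full circular pipe, R = D/4 = 0.47/4 = 0.1175 m.
V = 0.849 * 136 * 0.1175^0.63 * 0.0193^0.54
  = 0.849 * 136 * 0.259492 * 0.118632
  = 3.5544 m/s.
Pipe area A = pi*D^2/4 = pi*0.47^2/4 = 0.1735 m^2.
Q = A * V = 0.1735 * 3.5544 = 0.6167 m^3/s.

0.6167


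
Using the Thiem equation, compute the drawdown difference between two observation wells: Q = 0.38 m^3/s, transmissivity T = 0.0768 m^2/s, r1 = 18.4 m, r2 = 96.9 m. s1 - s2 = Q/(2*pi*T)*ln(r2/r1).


Thiem equation: s1 - s2 = Q/(2*pi*T) * ln(r2/r1).
ln(r2/r1) = ln(96.9/18.4) = 1.6613.
Q/(2*pi*T) = 0.38 / (2*pi*0.0768) = 0.38 / 0.4825 = 0.7875.
s1 - s2 = 0.7875 * 1.6613 = 1.3083 m.

1.3083


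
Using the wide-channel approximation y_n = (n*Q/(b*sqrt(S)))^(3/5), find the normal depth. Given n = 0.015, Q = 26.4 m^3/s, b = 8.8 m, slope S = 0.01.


We use the wide-channel approximation y_n = (n*Q/(b*sqrt(S)))^(3/5).
sqrt(S) = sqrt(0.01) = 0.1.
Numerator: n*Q = 0.015 * 26.4 = 0.396.
Denominator: b*sqrt(S) = 8.8 * 0.1 = 0.88.
arg = 0.45.
y_n = 0.45^(3/5) = 0.6193 m.

0.6193


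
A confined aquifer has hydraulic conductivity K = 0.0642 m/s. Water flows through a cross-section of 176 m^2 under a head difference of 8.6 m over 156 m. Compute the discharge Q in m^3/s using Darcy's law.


Darcy's law: Q = K * A * i, where i = dh/L.
Hydraulic gradient i = 8.6 / 156 = 0.055128.
Q = 0.0642 * 176 * 0.055128
  = 0.6229 m^3/s.

0.6229


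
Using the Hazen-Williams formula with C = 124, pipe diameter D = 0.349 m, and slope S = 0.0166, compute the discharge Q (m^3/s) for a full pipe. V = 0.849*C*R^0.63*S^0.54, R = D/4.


For a full circular pipe, R = D/4 = 0.349/4 = 0.0872 m.
V = 0.849 * 124 * 0.0872^0.63 * 0.0166^0.54
  = 0.849 * 124 * 0.215121 * 0.10936
  = 2.4767 m/s.
Pipe area A = pi*D^2/4 = pi*0.349^2/4 = 0.0957 m^2.
Q = A * V = 0.0957 * 2.4767 = 0.2369 m^3/s.

0.2369


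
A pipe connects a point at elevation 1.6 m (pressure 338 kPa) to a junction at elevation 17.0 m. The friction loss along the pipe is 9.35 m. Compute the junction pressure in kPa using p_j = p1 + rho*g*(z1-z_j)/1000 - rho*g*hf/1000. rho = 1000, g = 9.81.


Junction pressure: p_j = p1 + rho*g*(z1 - z_j)/1000 - rho*g*hf/1000.
Elevation term = 1000*9.81*(1.6 - 17.0)/1000 = -151.074 kPa.
Friction term = 1000*9.81*9.35/1000 = 91.724 kPa.
p_j = 338 + -151.074 - 91.724 = 95.2 kPa.

95.2


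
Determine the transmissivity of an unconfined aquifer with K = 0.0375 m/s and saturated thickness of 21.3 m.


Transmissivity is defined as T = K * h.
T = 0.0375 * 21.3
  = 0.7987 m^2/s.

0.7987


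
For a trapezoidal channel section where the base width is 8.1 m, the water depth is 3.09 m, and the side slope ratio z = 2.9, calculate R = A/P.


For a trapezoidal section with side slope z:
A = (b + z*y)*y = (8.1 + 2.9*3.09)*3.09 = 52.718 m^2.
P = b + 2*y*sqrt(1 + z^2) = 8.1 + 2*3.09*sqrt(1 + 2.9^2) = 27.058 m.
R = A/P = 52.718 / 27.058 = 1.9484 m.

1.9484


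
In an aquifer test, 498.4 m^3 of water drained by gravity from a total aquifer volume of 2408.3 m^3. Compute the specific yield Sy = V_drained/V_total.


Specific yield Sy = Volume drained / Total volume.
Sy = 498.4 / 2408.3
   = 0.207.

0.207


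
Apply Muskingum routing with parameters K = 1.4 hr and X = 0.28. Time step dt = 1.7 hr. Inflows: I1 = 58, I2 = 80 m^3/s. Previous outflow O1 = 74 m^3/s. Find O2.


Muskingum coefficients:
denom = 2*K*(1-X) + dt = 2*1.4*(1-0.28) + 1.7 = 3.716.
C0 = (dt - 2*K*X)/denom = (1.7 - 2*1.4*0.28)/3.716 = 0.2465.
C1 = (dt + 2*K*X)/denom = (1.7 + 2*1.4*0.28)/3.716 = 0.6685.
C2 = (2*K*(1-X) - dt)/denom = 0.085.
O2 = C0*I2 + C1*I1 + C2*O1
   = 0.2465*80 + 0.6685*58 + 0.085*74
   = 64.78 m^3/s.

64.78


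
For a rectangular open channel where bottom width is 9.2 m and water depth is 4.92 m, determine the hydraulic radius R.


For a rectangular section:
Flow area A = b * y = 9.2 * 4.92 = 45.26 m^2.
Wetted perimeter P = b + 2y = 9.2 + 2*4.92 = 19.04 m.
Hydraulic radius R = A/P = 45.26 / 19.04 = 2.3773 m.

2.3773


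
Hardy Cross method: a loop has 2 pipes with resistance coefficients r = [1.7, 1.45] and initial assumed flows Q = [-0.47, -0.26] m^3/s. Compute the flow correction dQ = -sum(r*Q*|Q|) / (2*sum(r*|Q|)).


Numerator terms (r*Q*|Q|): 1.7*-0.47*|-0.47| = -0.3755; 1.45*-0.26*|-0.26| = -0.098.
Sum of numerator = -0.4735.
Denominator terms (r*|Q|): 1.7*|-0.47| = 0.799; 1.45*|-0.26| = 0.377.
2 * sum of denominator = 2 * 1.176 = 2.352.
dQ = --0.4735 / 2.352 = 0.2013 m^3/s.

0.2013


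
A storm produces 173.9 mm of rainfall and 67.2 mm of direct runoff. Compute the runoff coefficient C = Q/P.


The runoff coefficient C = runoff depth / rainfall depth.
C = 67.2 / 173.9
  = 0.3864.

0.3864


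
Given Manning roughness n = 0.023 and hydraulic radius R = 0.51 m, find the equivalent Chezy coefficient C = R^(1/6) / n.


The Chezy coefficient relates to Manning's n through C = R^(1/6) / n.
R^(1/6) = 0.51^(1/6) = 0.893844.
C = 0.893844 / 0.023 = 38.86 m^(1/2)/s.

38.86


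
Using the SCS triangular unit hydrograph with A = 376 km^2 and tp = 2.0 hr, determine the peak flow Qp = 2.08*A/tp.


SCS formula: Qp = 2.08 * A / tp.
Qp = 2.08 * 376 / 2.0
   = 782.08 / 2.0
   = 391.04 m^3/s per cm.

391.04


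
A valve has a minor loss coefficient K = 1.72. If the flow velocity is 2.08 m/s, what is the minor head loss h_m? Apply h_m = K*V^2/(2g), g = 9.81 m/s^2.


Minor loss formula: h_m = K * V^2/(2g).
V^2 = 2.08^2 = 4.3264.
V^2/(2g) = 4.3264 / 19.62 = 0.2205 m.
h_m = 1.72 * 0.2205 = 0.3793 m.

0.3793


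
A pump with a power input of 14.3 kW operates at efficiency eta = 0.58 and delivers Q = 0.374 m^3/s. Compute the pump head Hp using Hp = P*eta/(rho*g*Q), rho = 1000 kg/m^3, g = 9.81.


Pump head formula: Hp = P * eta / (rho * g * Q).
Numerator: P * eta = 14.3 * 1000 * 0.58 = 8294.0 W.
Denominator: rho * g * Q = 1000 * 9.81 * 0.374 = 3668.94.
Hp = 8294.0 / 3668.94 = 2.26 m.

2.26


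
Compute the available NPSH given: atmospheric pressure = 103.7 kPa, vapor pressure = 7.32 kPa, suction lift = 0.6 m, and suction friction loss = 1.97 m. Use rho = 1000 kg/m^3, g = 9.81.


NPSHa = p_atm/(rho*g) - z_s - hf_s - p_vap/(rho*g).
p_atm/(rho*g) = 103.7*1000 / (1000*9.81) = 10.571 m.
p_vap/(rho*g) = 7.32*1000 / (1000*9.81) = 0.746 m.
NPSHa = 10.571 - 0.6 - 1.97 - 0.746
      = 7.25 m.

7.25


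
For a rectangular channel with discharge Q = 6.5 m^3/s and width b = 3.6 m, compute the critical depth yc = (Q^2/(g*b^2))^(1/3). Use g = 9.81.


Using yc = (Q^2 / (g * b^2))^(1/3):
Q^2 = 6.5^2 = 42.25.
g * b^2 = 9.81 * 3.6^2 = 9.81 * 12.96 = 127.14.
Q^2 / (g*b^2) = 42.25 / 127.14 = 0.3323.
yc = 0.3323^(1/3) = 0.6927 m.

0.6927


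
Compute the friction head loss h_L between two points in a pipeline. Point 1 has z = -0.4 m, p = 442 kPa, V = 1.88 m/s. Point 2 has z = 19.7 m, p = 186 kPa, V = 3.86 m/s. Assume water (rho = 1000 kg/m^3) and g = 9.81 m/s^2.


Total head at each section: H = z + p/(rho*g) + V^2/(2g).
H1 = -0.4 + 442*1000/(1000*9.81) + 1.88^2/(2*9.81)
   = -0.4 + 45.056 + 0.1801
   = 44.836 m.
H2 = 19.7 + 186*1000/(1000*9.81) + 3.86^2/(2*9.81)
   = 19.7 + 18.96 + 0.7594
   = 39.42 m.
h_L = H1 - H2 = 44.836 - 39.42 = 5.417 m.

5.417


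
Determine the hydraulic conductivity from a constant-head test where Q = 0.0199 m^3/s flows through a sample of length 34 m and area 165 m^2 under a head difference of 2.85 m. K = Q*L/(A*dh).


From K = Q*L / (A*dh):
Numerator: Q*L = 0.0199 * 34 = 0.6766.
Denominator: A*dh = 165 * 2.85 = 470.25.
K = 0.6766 / 470.25 = 0.001439 m/s.

0.001439


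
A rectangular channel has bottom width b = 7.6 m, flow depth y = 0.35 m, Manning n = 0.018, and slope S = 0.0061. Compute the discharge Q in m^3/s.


For a rectangular channel, the cross-sectional area A = b * y = 7.6 * 0.35 = 2.66 m^2.
The wetted perimeter P = b + 2y = 7.6 + 2*0.35 = 8.3 m.
Hydraulic radius R = A/P = 2.66/8.3 = 0.3205 m.
Velocity V = (1/n)*R^(2/3)*S^(1/2) = (1/0.018)*0.3205^(2/3)*0.0061^(1/2) = 2.032 m/s.
Discharge Q = A * V = 2.66 * 2.032 = 5.405 m^3/s.

5.405


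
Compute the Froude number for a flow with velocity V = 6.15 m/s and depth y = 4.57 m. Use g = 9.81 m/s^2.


The Froude number is defined as Fr = V / sqrt(g*y).
g*y = 9.81 * 4.57 = 44.8317.
sqrt(g*y) = sqrt(44.8317) = 6.6956.
Fr = 6.15 / 6.6956 = 0.9185.

0.9185


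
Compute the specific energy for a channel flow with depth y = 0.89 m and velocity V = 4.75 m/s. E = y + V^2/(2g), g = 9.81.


Specific energy E = y + V^2/(2g).
Velocity head = V^2/(2g) = 4.75^2 / (2*9.81) = 22.5625 / 19.62 = 1.15 m.
E = 0.89 + 1.15 = 2.04 m.

2.04


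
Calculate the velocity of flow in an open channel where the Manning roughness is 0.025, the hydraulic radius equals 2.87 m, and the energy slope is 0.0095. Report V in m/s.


Manning's equation gives V = (1/n) * R^(2/3) * S^(1/2).
First, compute R^(2/3) = 2.87^(2/3) = 2.0195.
Next, S^(1/2) = 0.0095^(1/2) = 0.097468.
Then 1/n = 1/0.025 = 40.0.
V = 40.0 * 2.0195 * 0.097468 = 7.8737 m/s.

7.8737


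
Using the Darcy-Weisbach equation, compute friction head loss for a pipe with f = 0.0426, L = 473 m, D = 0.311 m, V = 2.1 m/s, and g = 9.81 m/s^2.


Darcy-Weisbach equation: h_f = f * (L/D) * V^2/(2g).
f * L/D = 0.0426 * 473/0.311 = 64.7904.
V^2/(2g) = 2.1^2 / (2*9.81) = 4.41 / 19.62 = 0.2248 m.
h_f = 64.7904 * 0.2248 = 14.563 m.

14.563


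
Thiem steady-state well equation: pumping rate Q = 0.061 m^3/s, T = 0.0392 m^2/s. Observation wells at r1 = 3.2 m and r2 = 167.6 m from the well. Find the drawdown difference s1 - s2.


Thiem equation: s1 - s2 = Q/(2*pi*T) * ln(r2/r1).
ln(r2/r1) = ln(167.6/3.2) = 3.9584.
Q/(2*pi*T) = 0.061 / (2*pi*0.0392) = 0.061 / 0.2463 = 0.2477.
s1 - s2 = 0.2477 * 3.9584 = 0.9804 m.

0.9804


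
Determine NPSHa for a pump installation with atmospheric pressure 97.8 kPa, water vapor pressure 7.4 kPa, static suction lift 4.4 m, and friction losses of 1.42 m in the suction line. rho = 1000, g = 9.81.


NPSHa = p_atm/(rho*g) - z_s - hf_s - p_vap/(rho*g).
p_atm/(rho*g) = 97.8*1000 / (1000*9.81) = 9.969 m.
p_vap/(rho*g) = 7.4*1000 / (1000*9.81) = 0.754 m.
NPSHa = 9.969 - 4.4 - 1.42 - 0.754
      = 3.4 m.

3.4


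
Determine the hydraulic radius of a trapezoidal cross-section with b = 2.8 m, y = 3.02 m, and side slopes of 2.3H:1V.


For a trapezoidal section with side slope z:
A = (b + z*y)*y = (2.8 + 2.3*3.02)*3.02 = 29.433 m^2.
P = b + 2*y*sqrt(1 + z^2) = 2.8 + 2*3.02*sqrt(1 + 2.3^2) = 17.948 m.
R = A/P = 29.433 / 17.948 = 1.6399 m.

1.6399


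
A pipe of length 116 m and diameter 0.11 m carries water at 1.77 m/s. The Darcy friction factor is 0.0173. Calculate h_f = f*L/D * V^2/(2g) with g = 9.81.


Darcy-Weisbach equation: h_f = f * (L/D) * V^2/(2g).
f * L/D = 0.0173 * 116/0.11 = 18.2436.
V^2/(2g) = 1.77^2 / (2*9.81) = 3.1329 / 19.62 = 0.1597 m.
h_f = 18.2436 * 0.1597 = 2.913 m.

2.913


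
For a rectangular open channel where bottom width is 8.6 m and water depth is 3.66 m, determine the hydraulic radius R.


For a rectangular section:
Flow area A = b * y = 8.6 * 3.66 = 31.48 m^2.
Wetted perimeter P = b + 2y = 8.6 + 2*3.66 = 15.92 m.
Hydraulic radius R = A/P = 31.48 / 15.92 = 1.9771 m.

1.9771


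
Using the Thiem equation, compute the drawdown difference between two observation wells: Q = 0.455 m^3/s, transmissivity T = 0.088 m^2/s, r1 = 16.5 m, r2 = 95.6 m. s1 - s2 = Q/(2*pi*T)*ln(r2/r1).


Thiem equation: s1 - s2 = Q/(2*pi*T) * ln(r2/r1).
ln(r2/r1) = ln(95.6/16.5) = 1.7568.
Q/(2*pi*T) = 0.455 / (2*pi*0.088) = 0.455 / 0.5529 = 0.8229.
s1 - s2 = 0.8229 * 1.7568 = 1.4457 m.

1.4457


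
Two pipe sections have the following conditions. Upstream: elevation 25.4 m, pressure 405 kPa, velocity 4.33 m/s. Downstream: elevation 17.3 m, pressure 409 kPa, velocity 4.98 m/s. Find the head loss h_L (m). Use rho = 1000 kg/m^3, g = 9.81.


Total head at each section: H = z + p/(rho*g) + V^2/(2g).
H1 = 25.4 + 405*1000/(1000*9.81) + 4.33^2/(2*9.81)
   = 25.4 + 41.284 + 0.9556
   = 67.64 m.
H2 = 17.3 + 409*1000/(1000*9.81) + 4.98^2/(2*9.81)
   = 17.3 + 41.692 + 1.264
   = 60.256 m.
h_L = H1 - H2 = 67.64 - 60.256 = 7.384 m.

7.384


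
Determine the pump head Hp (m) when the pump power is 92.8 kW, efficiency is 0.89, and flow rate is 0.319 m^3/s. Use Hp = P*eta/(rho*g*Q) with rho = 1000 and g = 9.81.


Pump head formula: Hp = P * eta / (rho * g * Q).
Numerator: P * eta = 92.8 * 1000 * 0.89 = 82592.0 W.
Denominator: rho * g * Q = 1000 * 9.81 * 0.319 = 3129.39.
Hp = 82592.0 / 3129.39 = 26.39 m.

26.39


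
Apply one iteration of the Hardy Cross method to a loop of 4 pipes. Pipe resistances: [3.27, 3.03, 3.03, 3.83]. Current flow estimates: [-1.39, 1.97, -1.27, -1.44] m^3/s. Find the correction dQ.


Numerator terms (r*Q*|Q|): 3.27*-1.39*|-1.39| = -6.318; 3.03*1.97*|1.97| = 11.7591; 3.03*-1.27*|-1.27| = -4.8871; 3.83*-1.44*|-1.44| = -7.9419.
Sum of numerator = -7.3878.
Denominator terms (r*|Q|): 3.27*|-1.39| = 4.5453; 3.03*|1.97| = 5.9691; 3.03*|-1.27| = 3.8481; 3.83*|-1.44| = 5.5152.
2 * sum of denominator = 2 * 19.8777 = 39.7554.
dQ = --7.3878 / 39.7554 = 0.1858 m^3/s.

0.1858


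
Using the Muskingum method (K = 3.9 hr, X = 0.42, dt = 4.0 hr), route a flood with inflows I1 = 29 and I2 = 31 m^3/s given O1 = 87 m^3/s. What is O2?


Muskingum coefficients:
denom = 2*K*(1-X) + dt = 2*3.9*(1-0.42) + 4.0 = 8.524.
C0 = (dt - 2*K*X)/denom = (4.0 - 2*3.9*0.42)/8.524 = 0.0849.
C1 = (dt + 2*K*X)/denom = (4.0 + 2*3.9*0.42)/8.524 = 0.8536.
C2 = (2*K*(1-X) - dt)/denom = 0.0615.
O2 = C0*I2 + C1*I1 + C2*O1
   = 0.0849*31 + 0.8536*29 + 0.0615*87
   = 32.74 m^3/s.

32.74


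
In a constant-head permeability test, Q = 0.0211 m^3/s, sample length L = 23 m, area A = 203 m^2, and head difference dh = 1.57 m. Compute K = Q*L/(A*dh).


From K = Q*L / (A*dh):
Numerator: Q*L = 0.0211 * 23 = 0.4853.
Denominator: A*dh = 203 * 1.57 = 318.71.
K = 0.4853 / 318.71 = 0.001523 m/s.

0.001523


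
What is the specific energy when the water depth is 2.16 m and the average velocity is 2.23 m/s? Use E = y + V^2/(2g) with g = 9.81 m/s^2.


Specific energy E = y + V^2/(2g).
Velocity head = V^2/(2g) = 2.23^2 / (2*9.81) = 4.9729 / 19.62 = 0.2535 m.
E = 2.16 + 0.2535 = 2.4135 m.

2.4135


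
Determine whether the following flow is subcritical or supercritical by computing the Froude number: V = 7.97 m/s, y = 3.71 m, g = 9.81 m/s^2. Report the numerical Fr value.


The Froude number is defined as Fr = V / sqrt(g*y).
g*y = 9.81 * 3.71 = 36.3951.
sqrt(g*y) = sqrt(36.3951) = 6.0328.
Fr = 7.97 / 6.0328 = 1.3211.
Since Fr > 1, the flow is supercritical.

1.3211


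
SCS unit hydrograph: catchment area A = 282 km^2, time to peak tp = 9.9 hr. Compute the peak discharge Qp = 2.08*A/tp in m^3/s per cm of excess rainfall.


SCS formula: Qp = 2.08 * A / tp.
Qp = 2.08 * 282 / 9.9
   = 586.56 / 9.9
   = 59.25 m^3/s per cm.

59.25


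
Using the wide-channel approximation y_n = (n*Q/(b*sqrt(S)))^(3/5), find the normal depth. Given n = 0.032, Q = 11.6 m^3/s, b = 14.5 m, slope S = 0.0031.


We use the wide-channel approximation y_n = (n*Q/(b*sqrt(S)))^(3/5).
sqrt(S) = sqrt(0.0031) = 0.055678.
Numerator: n*Q = 0.032 * 11.6 = 0.3712.
Denominator: b*sqrt(S) = 14.5 * 0.055678 = 0.807331.
arg = 0.4598.
y_n = 0.4598^(3/5) = 0.6274 m.

0.6274


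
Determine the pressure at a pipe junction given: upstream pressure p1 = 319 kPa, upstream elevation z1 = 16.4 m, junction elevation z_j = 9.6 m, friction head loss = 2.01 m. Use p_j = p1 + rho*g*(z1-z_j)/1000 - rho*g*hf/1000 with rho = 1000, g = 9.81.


Junction pressure: p_j = p1 + rho*g*(z1 - z_j)/1000 - rho*g*hf/1000.
Elevation term = 1000*9.81*(16.4 - 9.6)/1000 = 66.708 kPa.
Friction term = 1000*9.81*2.01/1000 = 19.718 kPa.
p_j = 319 + 66.708 - 19.718 = 365.99 kPa.

365.99


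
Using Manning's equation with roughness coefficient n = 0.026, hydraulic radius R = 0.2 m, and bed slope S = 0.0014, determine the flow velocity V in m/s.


Manning's equation gives V = (1/n) * R^(2/3) * S^(1/2).
First, compute R^(2/3) = 0.2^(2/3) = 0.342.
Next, S^(1/2) = 0.0014^(1/2) = 0.037417.
Then 1/n = 1/0.026 = 38.46.
V = 38.46 * 0.342 * 0.037417 = 0.4922 m/s.

0.4922


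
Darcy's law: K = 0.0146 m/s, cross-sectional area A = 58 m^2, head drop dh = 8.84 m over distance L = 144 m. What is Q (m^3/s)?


Darcy's law: Q = K * A * i, where i = dh/L.
Hydraulic gradient i = 8.84 / 144 = 0.061389.
Q = 0.0146 * 58 * 0.061389
  = 0.052 m^3/s.

0.052


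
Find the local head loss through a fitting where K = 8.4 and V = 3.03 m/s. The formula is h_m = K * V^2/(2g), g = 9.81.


Minor loss formula: h_m = K * V^2/(2g).
V^2 = 3.03^2 = 9.1809.
V^2/(2g) = 9.1809 / 19.62 = 0.4679 m.
h_m = 8.4 * 0.4679 = 3.9307 m.

3.9307


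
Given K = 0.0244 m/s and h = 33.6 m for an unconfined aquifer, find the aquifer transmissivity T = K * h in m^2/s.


Transmissivity is defined as T = K * h.
T = 0.0244 * 33.6
  = 0.8198 m^2/s.

0.8198


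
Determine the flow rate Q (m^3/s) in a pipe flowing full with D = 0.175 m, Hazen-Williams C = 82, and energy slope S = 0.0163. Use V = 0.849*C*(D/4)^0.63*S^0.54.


For a full circular pipe, R = D/4 = 0.175/4 = 0.0437 m.
V = 0.849 * 82 * 0.0437^0.63 * 0.0163^0.54
  = 0.849 * 82 * 0.139257 * 0.108288
  = 1.0498 m/s.
Pipe area A = pi*D^2/4 = pi*0.175^2/4 = 0.0241 m^2.
Q = A * V = 0.0241 * 1.0498 = 0.0253 m^3/s.

0.0253


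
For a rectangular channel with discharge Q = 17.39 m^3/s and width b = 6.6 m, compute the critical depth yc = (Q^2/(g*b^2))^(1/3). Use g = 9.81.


Using yc = (Q^2 / (g * b^2))^(1/3):
Q^2 = 17.39^2 = 302.41.
g * b^2 = 9.81 * 6.6^2 = 9.81 * 43.56 = 427.32.
Q^2 / (g*b^2) = 302.41 / 427.32 = 0.7077.
yc = 0.7077^(1/3) = 0.8911 m.

0.8911


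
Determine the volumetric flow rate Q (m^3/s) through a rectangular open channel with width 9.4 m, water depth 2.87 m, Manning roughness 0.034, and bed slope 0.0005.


For a rectangular channel, the cross-sectional area A = b * y = 9.4 * 2.87 = 26.98 m^2.
The wetted perimeter P = b + 2y = 9.4 + 2*2.87 = 15.14 m.
Hydraulic radius R = A/P = 26.98/15.14 = 1.7819 m.
Velocity V = (1/n)*R^(2/3)*S^(1/2) = (1/0.034)*1.7819^(2/3)*0.0005^(1/2) = 0.9666 m/s.
Discharge Q = A * V = 26.98 * 0.9666 = 26.078 m^3/s.

26.078


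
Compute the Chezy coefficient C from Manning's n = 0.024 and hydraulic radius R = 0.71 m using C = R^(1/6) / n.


The Chezy coefficient relates to Manning's n through C = R^(1/6) / n.
R^(1/6) = 0.71^(1/6) = 0.944517.
C = 0.944517 / 0.024 = 39.35 m^(1/2)/s.

39.35


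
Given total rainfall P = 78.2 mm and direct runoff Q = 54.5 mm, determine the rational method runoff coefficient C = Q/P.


The runoff coefficient C = runoff depth / rainfall depth.
C = 54.5 / 78.2
  = 0.6969.

0.6969


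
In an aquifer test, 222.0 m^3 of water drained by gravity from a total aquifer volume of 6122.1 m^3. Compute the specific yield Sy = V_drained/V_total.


Specific yield Sy = Volume drained / Total volume.
Sy = 222.0 / 6122.1
   = 0.0363.

0.0363


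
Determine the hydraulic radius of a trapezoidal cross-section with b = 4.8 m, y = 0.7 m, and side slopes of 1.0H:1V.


For a trapezoidal section with side slope z:
A = (b + z*y)*y = (4.8 + 1.0*0.7)*0.7 = 3.85 m^2.
P = b + 2*y*sqrt(1 + z^2) = 4.8 + 2*0.7*sqrt(1 + 1.0^2) = 6.78 m.
R = A/P = 3.85 / 6.78 = 0.5679 m.

0.5679


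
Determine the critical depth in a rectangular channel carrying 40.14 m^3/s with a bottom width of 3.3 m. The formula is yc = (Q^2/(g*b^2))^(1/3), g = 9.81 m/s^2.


Using yc = (Q^2 / (g * b^2))^(1/3):
Q^2 = 40.14^2 = 1611.22.
g * b^2 = 9.81 * 3.3^2 = 9.81 * 10.89 = 106.83.
Q^2 / (g*b^2) = 1611.22 / 106.83 = 15.0821.
yc = 15.0821^(1/3) = 2.4707 m.

2.4707


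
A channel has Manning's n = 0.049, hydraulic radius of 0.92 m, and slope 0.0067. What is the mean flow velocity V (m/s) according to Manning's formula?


Manning's equation gives V = (1/n) * R^(2/3) * S^(1/2).
First, compute R^(2/3) = 0.92^(2/3) = 0.9459.
Next, S^(1/2) = 0.0067^(1/2) = 0.081854.
Then 1/n = 1/0.049 = 20.41.
V = 20.41 * 0.9459 * 0.081854 = 1.5802 m/s.

1.5802


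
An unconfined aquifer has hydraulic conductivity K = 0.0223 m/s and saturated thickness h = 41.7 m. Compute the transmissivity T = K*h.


Transmissivity is defined as T = K * h.
T = 0.0223 * 41.7
  = 0.9299 m^2/s.

0.9299


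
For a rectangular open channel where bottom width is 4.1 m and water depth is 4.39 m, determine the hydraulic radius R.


For a rectangular section:
Flow area A = b * y = 4.1 * 4.39 = 18.0 m^2.
Wetted perimeter P = b + 2y = 4.1 + 2*4.39 = 12.88 m.
Hydraulic radius R = A/P = 18.0 / 12.88 = 1.3974 m.

1.3974


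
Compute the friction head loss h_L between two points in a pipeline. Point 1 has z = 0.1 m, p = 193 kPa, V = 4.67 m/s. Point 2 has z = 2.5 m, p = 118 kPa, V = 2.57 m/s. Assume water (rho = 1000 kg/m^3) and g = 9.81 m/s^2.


Total head at each section: H = z + p/(rho*g) + V^2/(2g).
H1 = 0.1 + 193*1000/(1000*9.81) + 4.67^2/(2*9.81)
   = 0.1 + 19.674 + 1.1116
   = 20.885 m.
H2 = 2.5 + 118*1000/(1000*9.81) + 2.57^2/(2*9.81)
   = 2.5 + 12.029 + 0.3366
   = 14.865 m.
h_L = H1 - H2 = 20.885 - 14.865 = 6.02 m.

6.02


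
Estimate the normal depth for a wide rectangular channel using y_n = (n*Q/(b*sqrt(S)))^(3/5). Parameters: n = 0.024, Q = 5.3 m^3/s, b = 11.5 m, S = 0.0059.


We use the wide-channel approximation y_n = (n*Q/(b*sqrt(S)))^(3/5).
sqrt(S) = sqrt(0.0059) = 0.076811.
Numerator: n*Q = 0.024 * 5.3 = 0.1272.
Denominator: b*sqrt(S) = 11.5 * 0.076811 = 0.883327.
arg = 0.144.
y_n = 0.144^(3/5) = 0.3126 m.

0.3126


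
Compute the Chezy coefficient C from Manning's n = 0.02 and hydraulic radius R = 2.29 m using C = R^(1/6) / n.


The Chezy coefficient relates to Manning's n through C = R^(1/6) / n.
R^(1/6) = 2.29^(1/6) = 1.148081.
C = 1.148081 / 0.02 = 57.4 m^(1/2)/s.

57.4


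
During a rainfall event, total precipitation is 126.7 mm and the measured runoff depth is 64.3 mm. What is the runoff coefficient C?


The runoff coefficient C = runoff depth / rainfall depth.
C = 64.3 / 126.7
  = 0.5075.

0.5075


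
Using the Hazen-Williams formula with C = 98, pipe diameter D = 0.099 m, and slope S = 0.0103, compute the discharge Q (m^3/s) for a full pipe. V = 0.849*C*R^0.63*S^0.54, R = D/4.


For a full circular pipe, R = D/4 = 0.099/4 = 0.0248 m.
V = 0.849 * 98 * 0.0248^0.63 * 0.0103^0.54
  = 0.849 * 98 * 0.097264 * 0.084515
  = 0.6839 m/s.
Pipe area A = pi*D^2/4 = pi*0.099^2/4 = 0.0077 m^2.
Q = A * V = 0.0077 * 0.6839 = 0.0053 m^3/s.

0.0053


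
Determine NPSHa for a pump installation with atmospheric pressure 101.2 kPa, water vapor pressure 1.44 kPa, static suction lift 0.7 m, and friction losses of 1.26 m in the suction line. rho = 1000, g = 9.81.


NPSHa = p_atm/(rho*g) - z_s - hf_s - p_vap/(rho*g).
p_atm/(rho*g) = 101.2*1000 / (1000*9.81) = 10.316 m.
p_vap/(rho*g) = 1.44*1000 / (1000*9.81) = 0.147 m.
NPSHa = 10.316 - 0.7 - 1.26 - 0.147
      = 8.21 m.

8.21


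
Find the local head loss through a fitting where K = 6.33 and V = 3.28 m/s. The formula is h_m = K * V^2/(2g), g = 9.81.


Minor loss formula: h_m = K * V^2/(2g).
V^2 = 3.28^2 = 10.7584.
V^2/(2g) = 10.7584 / 19.62 = 0.5483 m.
h_m = 6.33 * 0.5483 = 3.471 m.

3.471


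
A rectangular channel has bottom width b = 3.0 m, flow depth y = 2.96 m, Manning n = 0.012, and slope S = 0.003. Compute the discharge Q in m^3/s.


For a rectangular channel, the cross-sectional area A = b * y = 3.0 * 2.96 = 8.88 m^2.
The wetted perimeter P = b + 2y = 3.0 + 2*2.96 = 8.92 m.
Hydraulic radius R = A/P = 8.88/8.92 = 0.9955 m.
Velocity V = (1/n)*R^(2/3)*S^(1/2) = (1/0.012)*0.9955^(2/3)*0.003^(1/2) = 4.5507 m/s.
Discharge Q = A * V = 8.88 * 4.5507 = 40.41 m^3/s.

40.41


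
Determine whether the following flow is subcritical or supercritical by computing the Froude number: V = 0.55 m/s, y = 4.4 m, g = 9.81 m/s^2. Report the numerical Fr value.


The Froude number is defined as Fr = V / sqrt(g*y).
g*y = 9.81 * 4.4 = 43.164.
sqrt(g*y) = sqrt(43.164) = 6.5699.
Fr = 0.55 / 6.5699 = 0.0837.
Since Fr < 1, the flow is subcritical.

0.0837
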